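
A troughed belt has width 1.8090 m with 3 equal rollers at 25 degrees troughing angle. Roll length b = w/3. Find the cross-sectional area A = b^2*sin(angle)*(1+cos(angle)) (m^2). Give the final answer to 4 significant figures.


b = 1.8090/3 = 0.603 m
A = 0.603^2 * sin(25 deg) * (1 + cos(25 deg))
A = 0.2929 m^2


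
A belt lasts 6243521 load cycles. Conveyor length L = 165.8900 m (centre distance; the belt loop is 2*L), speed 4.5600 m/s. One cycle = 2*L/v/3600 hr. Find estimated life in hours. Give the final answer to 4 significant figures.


cycle_time = 2 * 165.8900 / 4.5600 / 3600 = 0.0202108 hr
life = 6243521 * 0.0202108 = 126200 hours


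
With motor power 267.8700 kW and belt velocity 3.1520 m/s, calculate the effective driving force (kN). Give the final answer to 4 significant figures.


Te = P / v = 267.8700 / 3.1520
Te = 84.98 kN


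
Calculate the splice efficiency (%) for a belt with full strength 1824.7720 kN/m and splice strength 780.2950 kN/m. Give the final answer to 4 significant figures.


Eff = 780.2950 / 1824.7720 * 100
Eff = 42.76 %


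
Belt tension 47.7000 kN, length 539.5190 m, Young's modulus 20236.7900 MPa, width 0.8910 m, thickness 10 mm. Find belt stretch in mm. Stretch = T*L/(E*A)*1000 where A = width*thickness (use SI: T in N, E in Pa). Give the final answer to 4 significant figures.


A = 0.8910 * 0.01 = 0.00891 m^2
Stretch = 47.7000*1000 * 539.5190 / (20236.7900e6 * 0.00891) * 1000
Stretch = 142.7 mm


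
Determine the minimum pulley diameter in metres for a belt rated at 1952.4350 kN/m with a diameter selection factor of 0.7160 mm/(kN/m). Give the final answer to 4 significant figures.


D = 1952.4350 * 0.7160 / 1000
D = 1.398 m


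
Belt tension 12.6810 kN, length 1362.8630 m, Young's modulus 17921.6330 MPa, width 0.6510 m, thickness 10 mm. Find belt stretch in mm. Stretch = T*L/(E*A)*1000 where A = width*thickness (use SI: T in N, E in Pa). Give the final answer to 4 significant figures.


A = 0.6510 * 0.01 = 0.00651 m^2
Stretch = 12.6810*1000 * 1362.8630 / (17921.6330e6 * 0.00651) * 1000
Stretch = 148.1 mm


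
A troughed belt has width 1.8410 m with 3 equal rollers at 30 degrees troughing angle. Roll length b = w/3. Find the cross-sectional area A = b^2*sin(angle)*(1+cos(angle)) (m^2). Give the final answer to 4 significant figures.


b = 1.8410/3 = 0.613667 m
A = 0.613667^2 * sin(30 deg) * (1 + cos(30 deg))
A = 0.3514 m^2


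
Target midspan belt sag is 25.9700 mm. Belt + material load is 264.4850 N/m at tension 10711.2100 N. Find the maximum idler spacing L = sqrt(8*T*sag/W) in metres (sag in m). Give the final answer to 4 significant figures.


sag = 25.9700/1000 = 0.025970 m
L = sqrt(8 * 10711.2100 * 0.025970 / 264.4850)
L = 2.901 m


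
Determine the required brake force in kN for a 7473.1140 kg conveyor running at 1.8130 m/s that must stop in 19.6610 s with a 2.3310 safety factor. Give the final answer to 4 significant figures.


F = 7473.1140 * 1.8130 / 19.6610 * 2.3310 / 1000
F = 1.606 kN


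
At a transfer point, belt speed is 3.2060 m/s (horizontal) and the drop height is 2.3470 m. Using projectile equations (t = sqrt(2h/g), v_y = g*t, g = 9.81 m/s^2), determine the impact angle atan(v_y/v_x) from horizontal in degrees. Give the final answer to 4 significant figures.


t = sqrt(2*2.3470/9.81) = 0.691731 s
v_y = 9.81 * 0.691731 = 6.78588 m/s
angle = atan(6.78588 / 3.2060) = 64.71 deg


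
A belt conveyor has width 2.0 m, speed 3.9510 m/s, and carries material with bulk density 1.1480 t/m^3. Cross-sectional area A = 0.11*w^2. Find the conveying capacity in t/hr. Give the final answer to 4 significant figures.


A = 0.11 * 2.0^2 = 0.44 m^2
C = 0.44 * 3.9510 * 1.1480 * 3600
C = 7185 t/hr


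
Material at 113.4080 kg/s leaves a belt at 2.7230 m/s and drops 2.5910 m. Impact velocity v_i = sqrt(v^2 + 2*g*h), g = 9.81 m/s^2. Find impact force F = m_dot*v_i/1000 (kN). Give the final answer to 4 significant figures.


v_i = sqrt(2.7230^2 + 2*9.81*2.5910) = 7.63218 m/s
F = 113.4080 * 7.63218 / 1000
F = 0.8656 kN


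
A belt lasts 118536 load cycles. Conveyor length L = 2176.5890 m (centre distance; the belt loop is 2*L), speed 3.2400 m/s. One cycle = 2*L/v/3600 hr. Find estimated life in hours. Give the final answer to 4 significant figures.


cycle_time = 2 * 2176.5890 / 3.2400 / 3600 = 0.373215 hr
life = 118536 * 0.373215 = 44240 hours


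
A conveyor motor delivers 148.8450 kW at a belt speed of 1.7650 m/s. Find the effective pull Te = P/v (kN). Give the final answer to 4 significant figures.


Te = P / v = 148.8450 / 1.7650
Te = 84.33 kN


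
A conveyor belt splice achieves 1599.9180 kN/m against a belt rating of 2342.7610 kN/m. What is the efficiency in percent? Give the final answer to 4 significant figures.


Eff = 1599.9180 / 2342.7610 * 100
Eff = 68.29 %


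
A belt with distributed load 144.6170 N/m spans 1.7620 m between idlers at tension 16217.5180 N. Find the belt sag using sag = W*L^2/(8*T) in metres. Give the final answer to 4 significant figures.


sag = 144.6170 * 1.7620^2 / (8 * 16217.5180)
sag = 0.003461 m


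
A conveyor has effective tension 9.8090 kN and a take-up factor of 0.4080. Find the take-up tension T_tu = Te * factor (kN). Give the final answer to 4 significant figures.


T_tu = 9.8090 * 0.4080
T_tu = 4.002 kN


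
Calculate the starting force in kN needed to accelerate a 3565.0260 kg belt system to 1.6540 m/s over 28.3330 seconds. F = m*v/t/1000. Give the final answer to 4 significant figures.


F = 3565.0260 * 1.6540 / 28.3330 / 1000
F = 0.2081 kN


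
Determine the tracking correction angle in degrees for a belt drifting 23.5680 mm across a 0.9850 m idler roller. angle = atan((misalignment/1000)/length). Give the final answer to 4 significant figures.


misalign_m = 23.5680 / 1000 = 0.023568 m
angle = atan(0.023568 / 0.9850)
angle = 1.371 deg


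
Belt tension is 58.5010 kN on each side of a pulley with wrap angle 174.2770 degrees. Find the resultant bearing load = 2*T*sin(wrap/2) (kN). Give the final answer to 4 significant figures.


F = 2 * 58.5010 * sin(174.2770/2 deg)
F = 116.9 kN


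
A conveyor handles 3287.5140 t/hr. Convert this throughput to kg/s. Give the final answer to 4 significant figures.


m_dot = 3287.5140 * 1000 / 3600
m_dot = 913.2 kg/s


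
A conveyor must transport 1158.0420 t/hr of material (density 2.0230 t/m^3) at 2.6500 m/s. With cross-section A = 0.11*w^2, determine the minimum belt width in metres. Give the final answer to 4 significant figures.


A_req = 1158.0420 / (2.6500 * 2.0230 * 3600) = 0.060004 m^2
w = sqrt(0.060004 / 0.11)
w = 0.7386 m


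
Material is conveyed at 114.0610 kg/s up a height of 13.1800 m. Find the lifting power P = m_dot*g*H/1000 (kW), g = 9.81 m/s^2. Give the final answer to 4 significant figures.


P = 114.0610 * 9.81 * 13.1800 / 1000
P = 14.75 kW


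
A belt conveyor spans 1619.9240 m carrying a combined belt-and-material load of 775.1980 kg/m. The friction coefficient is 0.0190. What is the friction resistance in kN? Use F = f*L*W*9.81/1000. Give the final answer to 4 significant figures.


F = 0.0190 * 1619.9240 * 775.1980 * 9.81 / 1000
F = 234.1 kN


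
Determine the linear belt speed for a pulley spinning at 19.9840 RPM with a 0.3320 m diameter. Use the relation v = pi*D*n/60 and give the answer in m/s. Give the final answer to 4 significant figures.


v = pi * 0.3320 * 19.9840 / 60
v = 0.3474 m/s


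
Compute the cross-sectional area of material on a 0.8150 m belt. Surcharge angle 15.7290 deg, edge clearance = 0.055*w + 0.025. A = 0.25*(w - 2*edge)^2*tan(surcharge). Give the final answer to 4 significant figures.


edge = 0.055*0.8150 + 0.025 = 0.069825 m
ew = 0.8150 - 2*0.069825 = 0.67535 m
A = 0.25 * 0.67535^2 * tan(15.7290 deg)
A = 0.03211 m^2


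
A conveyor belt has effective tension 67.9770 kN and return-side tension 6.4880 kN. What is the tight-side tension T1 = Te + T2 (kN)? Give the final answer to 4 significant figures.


T1 = Te + T2 = 67.9770 + 6.4880
T1 = 74.47 kN


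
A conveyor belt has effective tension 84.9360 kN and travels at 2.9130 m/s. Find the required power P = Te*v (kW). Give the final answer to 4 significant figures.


P = Te * v = 84.9360 * 2.9130
P = 247.4 kW


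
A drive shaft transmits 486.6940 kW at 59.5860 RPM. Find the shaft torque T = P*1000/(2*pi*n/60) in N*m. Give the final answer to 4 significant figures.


omega = 2*pi*59.5860/60 = 6.23983 rad/s
T = 486.6940*1000 / 6.23983
T = 78000 N*m


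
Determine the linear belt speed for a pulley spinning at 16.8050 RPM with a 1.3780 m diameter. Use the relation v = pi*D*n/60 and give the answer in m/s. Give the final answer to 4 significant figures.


v = pi * 1.3780 * 16.8050 / 60
v = 1.213 m/s


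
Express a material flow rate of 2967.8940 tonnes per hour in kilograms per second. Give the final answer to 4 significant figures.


m_dot = 2967.8940 * 1000 / 3600
m_dot = 824.4 kg/s


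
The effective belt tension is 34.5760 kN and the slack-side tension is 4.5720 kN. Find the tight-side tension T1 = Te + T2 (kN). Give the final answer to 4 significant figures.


T1 = Te + T2 = 34.5760 + 4.5720
T1 = 39.15 kN


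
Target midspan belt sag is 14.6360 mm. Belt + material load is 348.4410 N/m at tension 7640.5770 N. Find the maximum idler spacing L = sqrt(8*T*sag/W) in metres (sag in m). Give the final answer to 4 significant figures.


sag = 14.6360/1000 = 0.014636 m
L = sqrt(8 * 7640.5770 * 0.014636 / 348.4410)
L = 1.602 m


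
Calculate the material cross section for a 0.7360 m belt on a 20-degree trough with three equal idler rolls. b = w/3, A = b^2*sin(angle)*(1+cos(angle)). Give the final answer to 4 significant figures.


b = 0.7360/3 = 0.245333 m
A = 0.245333^2 * sin(20 deg) * (1 + cos(20 deg))
A = 0.03993 m^2


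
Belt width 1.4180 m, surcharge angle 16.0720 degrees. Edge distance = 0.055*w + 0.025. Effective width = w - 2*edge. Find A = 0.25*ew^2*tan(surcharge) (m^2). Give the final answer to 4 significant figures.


edge = 0.055*1.4180 + 0.025 = 0.10299 m
ew = 1.4180 - 2*0.10299 = 1.21202 m
A = 0.25 * 1.21202^2 * tan(16.0720 deg)
A = 0.1058 m^2


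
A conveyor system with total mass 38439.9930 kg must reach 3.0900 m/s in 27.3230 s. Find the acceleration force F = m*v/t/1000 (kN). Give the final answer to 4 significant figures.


F = 38439.9930 * 3.0900 / 27.3230 / 1000
F = 4.347 kN


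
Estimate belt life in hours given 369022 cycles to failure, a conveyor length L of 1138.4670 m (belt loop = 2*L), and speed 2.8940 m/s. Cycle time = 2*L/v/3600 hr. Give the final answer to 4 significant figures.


cycle_time = 2 * 1138.4670 / 2.8940 / 3600 = 0.218549 hr
life = 369022 * 0.218549 = 80650 hours


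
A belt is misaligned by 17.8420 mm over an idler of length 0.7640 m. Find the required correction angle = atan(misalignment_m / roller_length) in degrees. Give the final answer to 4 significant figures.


misalign_m = 17.8420 / 1000 = 0.017842 m
angle = atan(0.017842 / 0.7640)
angle = 1.338 deg


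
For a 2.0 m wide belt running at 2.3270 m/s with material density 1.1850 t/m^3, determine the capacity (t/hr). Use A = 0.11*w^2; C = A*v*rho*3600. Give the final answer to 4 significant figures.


A = 0.11 * 2.0^2 = 0.44 m^2
C = 0.44 * 2.3270 * 1.1850 * 3600
C = 4368 t/hr


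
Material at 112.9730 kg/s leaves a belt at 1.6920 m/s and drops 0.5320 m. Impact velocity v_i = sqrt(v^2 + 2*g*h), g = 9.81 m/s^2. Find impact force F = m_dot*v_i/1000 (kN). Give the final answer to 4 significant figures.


v_i = sqrt(1.6920^2 + 2*9.81*0.5320) = 3.64701 m/s
F = 112.9730 * 3.64701 / 1000
F = 0.4120 kN


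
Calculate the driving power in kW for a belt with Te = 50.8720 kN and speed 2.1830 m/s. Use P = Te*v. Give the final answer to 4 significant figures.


P = Te * v = 50.8720 * 2.1830
P = 111.1 kW


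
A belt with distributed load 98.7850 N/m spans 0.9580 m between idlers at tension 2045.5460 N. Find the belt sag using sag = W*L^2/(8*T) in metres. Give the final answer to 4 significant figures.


sag = 98.7850 * 0.9580^2 / (8 * 2045.5460)
sag = 0.005540 m


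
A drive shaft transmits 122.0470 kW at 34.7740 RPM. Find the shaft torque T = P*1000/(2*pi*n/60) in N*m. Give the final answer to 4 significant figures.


omega = 2*pi*34.7740/60 = 3.64152 rad/s
T = 122.0470*1000 / 3.64152
T = 33520 N*m


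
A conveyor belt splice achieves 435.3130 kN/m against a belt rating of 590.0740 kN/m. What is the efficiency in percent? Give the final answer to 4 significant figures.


Eff = 435.3130 / 590.0740 * 100
Eff = 73.77 %


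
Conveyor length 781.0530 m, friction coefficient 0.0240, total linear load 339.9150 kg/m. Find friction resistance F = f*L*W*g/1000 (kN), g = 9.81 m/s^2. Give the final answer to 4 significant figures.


F = 0.0240 * 781.0530 * 339.9150 * 9.81 / 1000
F = 62.51 kN


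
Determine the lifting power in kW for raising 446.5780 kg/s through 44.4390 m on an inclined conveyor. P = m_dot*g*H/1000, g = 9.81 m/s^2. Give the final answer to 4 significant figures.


P = 446.5780 * 9.81 * 44.4390 / 1000
P = 194.7 kW


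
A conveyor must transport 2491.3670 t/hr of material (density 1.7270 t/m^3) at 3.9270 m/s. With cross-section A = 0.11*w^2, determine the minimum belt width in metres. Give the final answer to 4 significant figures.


A_req = 2491.3670 / (3.9270 * 1.7270 * 3600) = 0.102043 m^2
w = sqrt(0.102043 / 0.11)
w = 0.9632 m


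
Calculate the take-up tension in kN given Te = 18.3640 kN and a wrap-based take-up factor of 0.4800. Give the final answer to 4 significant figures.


T_tu = 18.3640 * 0.4800
T_tu = 8.815 kN


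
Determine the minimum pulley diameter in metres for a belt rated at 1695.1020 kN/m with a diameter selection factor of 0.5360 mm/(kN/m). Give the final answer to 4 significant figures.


D = 1695.1020 * 0.5360 / 1000
D = 0.9086 m


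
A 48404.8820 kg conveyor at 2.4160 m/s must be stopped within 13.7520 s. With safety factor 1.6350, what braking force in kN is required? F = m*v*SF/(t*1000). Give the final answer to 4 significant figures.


F = 48404.8820 * 2.4160 / 13.7520 * 1.6350 / 1000
F = 13.90 kN


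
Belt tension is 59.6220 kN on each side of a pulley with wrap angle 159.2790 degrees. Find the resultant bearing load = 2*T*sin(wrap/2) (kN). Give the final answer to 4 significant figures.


F = 2 * 59.6220 * sin(159.2790/2 deg)
F = 117.3 kN


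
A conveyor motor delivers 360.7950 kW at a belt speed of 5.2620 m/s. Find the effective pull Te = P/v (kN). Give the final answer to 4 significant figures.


Te = P / v = 360.7950 / 5.2620
Te = 68.57 kN


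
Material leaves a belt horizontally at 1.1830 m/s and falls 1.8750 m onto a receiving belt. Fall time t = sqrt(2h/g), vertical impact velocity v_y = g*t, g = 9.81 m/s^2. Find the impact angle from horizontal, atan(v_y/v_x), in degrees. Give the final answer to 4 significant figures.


t = sqrt(2*1.8750/9.81) = 0.618274 s
v_y = 9.81 * 0.618274 = 6.06527 m/s
angle = atan(6.06527 / 1.1830) = 78.96 deg


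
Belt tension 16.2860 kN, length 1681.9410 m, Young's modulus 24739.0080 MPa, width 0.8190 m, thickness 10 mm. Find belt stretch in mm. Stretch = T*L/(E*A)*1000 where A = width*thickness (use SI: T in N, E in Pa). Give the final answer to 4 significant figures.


A = 0.8190 * 0.01 = 0.00819 m^2
Stretch = 16.2860*1000 * 1681.9410 / (24739.0080e6 * 0.00819) * 1000
Stretch = 135.2 mm


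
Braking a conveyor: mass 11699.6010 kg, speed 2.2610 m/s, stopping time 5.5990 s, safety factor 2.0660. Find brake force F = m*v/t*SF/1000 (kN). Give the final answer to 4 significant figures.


F = 11699.6010 * 2.2610 / 5.5990 * 2.0660 / 1000
F = 9.761 kN


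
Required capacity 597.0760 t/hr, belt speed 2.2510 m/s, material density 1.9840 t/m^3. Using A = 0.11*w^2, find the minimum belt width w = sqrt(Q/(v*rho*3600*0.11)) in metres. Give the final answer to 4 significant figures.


A_req = 597.0760 / (2.2510 * 1.9840 * 3600) = 0.0371373 m^2
w = sqrt(0.0371373 / 0.11)
w = 0.5810 m


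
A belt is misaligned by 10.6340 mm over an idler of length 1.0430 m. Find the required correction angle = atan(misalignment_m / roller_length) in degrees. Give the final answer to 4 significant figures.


misalign_m = 10.6340 / 1000 = 0.010634 m
angle = atan(0.010634 / 1.0430)
angle = 0.5841 deg


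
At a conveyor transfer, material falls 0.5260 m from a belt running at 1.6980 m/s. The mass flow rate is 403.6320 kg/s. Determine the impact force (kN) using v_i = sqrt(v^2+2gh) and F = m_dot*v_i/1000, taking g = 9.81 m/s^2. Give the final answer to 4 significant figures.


v_i = sqrt(1.6980^2 + 2*9.81*0.5260) = 3.63364 m/s
F = 403.6320 * 3.63364 / 1000
F = 1.467 kN


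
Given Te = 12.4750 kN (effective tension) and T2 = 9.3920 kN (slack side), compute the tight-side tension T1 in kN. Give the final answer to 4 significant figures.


T1 = Te + T2 = 12.4750 + 9.3920
T1 = 21.87 kN


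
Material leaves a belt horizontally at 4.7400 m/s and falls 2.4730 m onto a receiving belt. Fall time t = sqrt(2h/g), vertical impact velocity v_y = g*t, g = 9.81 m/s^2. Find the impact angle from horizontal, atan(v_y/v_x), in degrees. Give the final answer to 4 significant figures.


t = sqrt(2*2.4730/9.81) = 0.710056 s
v_y = 9.81 * 0.710056 = 6.96565 m/s
angle = atan(6.96565 / 4.7400) = 55.77 deg


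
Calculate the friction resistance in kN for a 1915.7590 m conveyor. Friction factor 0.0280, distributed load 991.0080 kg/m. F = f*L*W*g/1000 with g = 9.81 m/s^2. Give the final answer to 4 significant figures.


F = 0.0280 * 1915.7590 * 991.0080 * 9.81 / 1000
F = 521.5 kN


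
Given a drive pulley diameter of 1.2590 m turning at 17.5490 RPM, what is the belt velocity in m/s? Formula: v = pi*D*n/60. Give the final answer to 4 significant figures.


v = pi * 1.2590 * 17.5490 / 60
v = 1.157 m/s


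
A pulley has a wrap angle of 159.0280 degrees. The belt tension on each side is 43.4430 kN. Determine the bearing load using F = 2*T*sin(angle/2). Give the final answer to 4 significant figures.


F = 2 * 43.4430 * sin(159.0280/2 deg)
F = 85.43 kN


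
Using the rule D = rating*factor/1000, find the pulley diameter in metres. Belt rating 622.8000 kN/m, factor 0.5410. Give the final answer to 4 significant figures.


D = 622.8000 * 0.5410 / 1000
D = 0.3369 m


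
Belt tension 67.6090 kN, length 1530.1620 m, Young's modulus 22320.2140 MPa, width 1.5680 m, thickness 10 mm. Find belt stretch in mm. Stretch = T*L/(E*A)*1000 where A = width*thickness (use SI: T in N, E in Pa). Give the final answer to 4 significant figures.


A = 1.5680 * 0.01 = 0.01568 m^2
Stretch = 67.6090*1000 * 1530.1620 / (22320.2140e6 * 0.01568) * 1000
Stretch = 295.6 mm


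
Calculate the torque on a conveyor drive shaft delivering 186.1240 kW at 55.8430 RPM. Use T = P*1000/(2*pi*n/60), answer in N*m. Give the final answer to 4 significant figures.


omega = 2*pi*55.8430/60 = 5.84787 rad/s
T = 186.1240*1000 / 5.84787
T = 31830 N*m


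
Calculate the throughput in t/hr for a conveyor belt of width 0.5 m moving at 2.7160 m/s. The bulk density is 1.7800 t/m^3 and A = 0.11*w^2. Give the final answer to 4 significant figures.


A = 0.11 * 0.5^2 = 0.0275 m^2
C = 0.0275 * 2.7160 * 1.7800 * 3600
C = 478.6 t/hr


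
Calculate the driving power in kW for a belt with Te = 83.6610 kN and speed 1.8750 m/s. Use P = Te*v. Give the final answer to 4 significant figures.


P = Te * v = 83.6610 * 1.8750
P = 156.9 kW


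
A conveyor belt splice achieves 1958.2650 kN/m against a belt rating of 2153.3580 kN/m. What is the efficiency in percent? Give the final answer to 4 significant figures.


Eff = 1958.2650 / 2153.3580 * 100
Eff = 90.94 %


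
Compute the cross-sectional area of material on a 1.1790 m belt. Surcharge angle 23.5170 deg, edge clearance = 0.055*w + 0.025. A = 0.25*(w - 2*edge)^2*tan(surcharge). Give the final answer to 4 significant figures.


edge = 0.055*1.1790 + 0.025 = 0.089845 m
ew = 1.1790 - 2*0.089845 = 0.99931 m
A = 0.25 * 0.99931^2 * tan(23.5170 deg)
A = 0.1086 m^2


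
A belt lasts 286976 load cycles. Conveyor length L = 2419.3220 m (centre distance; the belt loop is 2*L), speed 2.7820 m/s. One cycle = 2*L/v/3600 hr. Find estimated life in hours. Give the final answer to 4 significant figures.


cycle_time = 2 * 2419.3220 / 2.7820 / 3600 = 0.48313 hr
life = 286976 * 0.48313 = 138600 hours


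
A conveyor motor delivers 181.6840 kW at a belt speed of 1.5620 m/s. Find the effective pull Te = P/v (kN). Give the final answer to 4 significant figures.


Te = P / v = 181.6840 / 1.5620
Te = 116.3 kN


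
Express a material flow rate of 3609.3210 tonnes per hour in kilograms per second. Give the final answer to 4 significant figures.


m_dot = 3609.3210 * 1000 / 3600
m_dot = 1003 kg/s


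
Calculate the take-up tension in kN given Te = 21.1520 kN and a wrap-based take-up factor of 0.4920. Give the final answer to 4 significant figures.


T_tu = 21.1520 * 0.4920
T_tu = 10.41 kN


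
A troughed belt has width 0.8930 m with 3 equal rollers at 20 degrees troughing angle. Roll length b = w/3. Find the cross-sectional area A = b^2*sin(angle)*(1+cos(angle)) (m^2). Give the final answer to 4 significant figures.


b = 0.8930/3 = 0.297667 m
A = 0.297667^2 * sin(20 deg) * (1 + cos(20 deg))
A = 0.05878 m^2


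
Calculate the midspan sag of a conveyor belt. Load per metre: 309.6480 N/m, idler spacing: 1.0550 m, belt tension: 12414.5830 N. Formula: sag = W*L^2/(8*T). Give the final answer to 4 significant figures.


sag = 309.6480 * 1.0550^2 / (8 * 12414.5830)
sag = 0.003470 m


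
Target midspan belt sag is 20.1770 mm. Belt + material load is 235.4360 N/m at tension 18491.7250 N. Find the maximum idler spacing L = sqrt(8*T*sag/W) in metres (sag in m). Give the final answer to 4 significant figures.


sag = 20.1770/1000 = 0.020177 m
L = sqrt(8 * 18491.7250 * 0.020177 / 235.4360)
L = 3.561 m


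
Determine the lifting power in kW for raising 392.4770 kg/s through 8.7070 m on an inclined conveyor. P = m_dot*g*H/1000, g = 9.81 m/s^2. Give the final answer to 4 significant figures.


P = 392.4770 * 9.81 * 8.7070 / 1000
P = 33.52 kW


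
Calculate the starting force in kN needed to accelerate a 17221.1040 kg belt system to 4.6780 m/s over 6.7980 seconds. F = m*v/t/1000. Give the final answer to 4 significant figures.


F = 17221.1040 * 4.6780 / 6.7980 / 1000
F = 11.85 kN


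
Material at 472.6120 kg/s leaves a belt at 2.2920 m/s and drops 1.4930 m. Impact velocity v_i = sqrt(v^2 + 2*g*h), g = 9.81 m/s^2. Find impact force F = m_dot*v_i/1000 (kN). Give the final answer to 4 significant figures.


v_i = sqrt(2.2920^2 + 2*9.81*1.4930) = 5.87758 m/s
F = 472.6120 * 5.87758 / 1000
F = 2.778 kN


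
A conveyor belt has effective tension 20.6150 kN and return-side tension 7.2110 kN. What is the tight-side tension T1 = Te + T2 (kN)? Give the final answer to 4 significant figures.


T1 = Te + T2 = 20.6150 + 7.2110
T1 = 27.83 kN


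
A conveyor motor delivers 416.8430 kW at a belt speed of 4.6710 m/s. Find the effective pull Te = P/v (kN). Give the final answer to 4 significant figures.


Te = P / v = 416.8430 / 4.6710
Te = 89.24 kN


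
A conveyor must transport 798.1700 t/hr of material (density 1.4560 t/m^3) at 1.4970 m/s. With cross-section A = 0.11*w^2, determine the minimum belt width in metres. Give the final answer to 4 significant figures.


A_req = 798.1700 / (1.4970 * 1.4560 * 3600) = 0.101721 m^2
w = sqrt(0.101721 / 0.11)
w = 0.9616 m


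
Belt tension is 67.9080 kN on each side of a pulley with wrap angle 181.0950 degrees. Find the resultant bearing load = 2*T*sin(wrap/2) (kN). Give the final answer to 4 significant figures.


F = 2 * 67.9080 * sin(181.0950/2 deg)
F = 135.8 kN


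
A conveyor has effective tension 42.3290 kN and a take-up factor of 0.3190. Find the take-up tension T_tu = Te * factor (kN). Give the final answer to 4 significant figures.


T_tu = 42.3290 * 0.3190
T_tu = 13.50 kN


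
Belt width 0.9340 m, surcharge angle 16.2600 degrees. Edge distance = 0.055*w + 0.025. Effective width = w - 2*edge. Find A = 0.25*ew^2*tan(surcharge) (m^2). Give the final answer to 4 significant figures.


edge = 0.055*0.9340 + 0.025 = 0.07637 m
ew = 0.9340 - 2*0.07637 = 0.78126 m
A = 0.25 * 0.78126^2 * tan(16.2600 deg)
A = 0.04451 m^2


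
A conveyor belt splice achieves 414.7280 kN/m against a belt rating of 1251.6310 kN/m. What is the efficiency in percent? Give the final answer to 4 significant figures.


Eff = 414.7280 / 1251.6310 * 100
Eff = 33.14 %


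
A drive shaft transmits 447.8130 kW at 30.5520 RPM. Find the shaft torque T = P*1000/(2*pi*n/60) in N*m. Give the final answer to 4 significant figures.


omega = 2*pi*30.5520/60 = 3.1994 rad/s
T = 447.8130*1000 / 3.1994
T = 140000 N*m


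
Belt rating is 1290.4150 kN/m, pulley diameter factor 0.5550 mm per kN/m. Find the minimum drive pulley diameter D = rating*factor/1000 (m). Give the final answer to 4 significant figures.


D = 1290.4150 * 0.5550 / 1000
D = 0.7162 m


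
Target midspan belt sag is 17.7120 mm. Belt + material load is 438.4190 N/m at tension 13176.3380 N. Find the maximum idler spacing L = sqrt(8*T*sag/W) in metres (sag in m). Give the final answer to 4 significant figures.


sag = 17.7120/1000 = 0.017712 m
L = sqrt(8 * 13176.3380 * 0.017712 / 438.4190)
L = 2.064 m


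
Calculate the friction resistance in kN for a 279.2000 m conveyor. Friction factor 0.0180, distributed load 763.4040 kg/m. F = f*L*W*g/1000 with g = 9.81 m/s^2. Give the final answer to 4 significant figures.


F = 0.0180 * 279.2000 * 763.4040 * 9.81 / 1000
F = 37.64 kN


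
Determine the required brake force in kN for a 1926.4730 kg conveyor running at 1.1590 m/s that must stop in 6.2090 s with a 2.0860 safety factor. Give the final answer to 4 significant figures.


F = 1926.4730 * 1.1590 / 6.2090 * 2.0860 / 1000
F = 0.7501 kN


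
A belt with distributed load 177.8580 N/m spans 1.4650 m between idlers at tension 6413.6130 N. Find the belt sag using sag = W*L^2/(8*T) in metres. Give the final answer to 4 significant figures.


sag = 177.8580 * 1.4650^2 / (8 * 6413.6130)
sag = 0.007440 m


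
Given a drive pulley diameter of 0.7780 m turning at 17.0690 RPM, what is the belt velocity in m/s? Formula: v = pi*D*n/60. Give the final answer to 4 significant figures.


v = pi * 0.7780 * 17.0690 / 60
v = 0.6953 m/s


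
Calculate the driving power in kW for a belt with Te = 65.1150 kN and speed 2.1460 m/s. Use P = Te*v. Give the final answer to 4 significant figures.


P = Te * v = 65.1150 * 2.1460
P = 139.7 kW


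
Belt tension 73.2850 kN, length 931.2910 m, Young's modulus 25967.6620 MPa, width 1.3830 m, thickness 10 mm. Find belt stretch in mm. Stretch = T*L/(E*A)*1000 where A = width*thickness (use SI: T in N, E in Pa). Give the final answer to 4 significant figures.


A = 1.3830 * 0.01 = 0.01383 m^2
Stretch = 73.2850*1000 * 931.2910 / (25967.6620e6 * 0.01383) * 1000
Stretch = 190.0 mm


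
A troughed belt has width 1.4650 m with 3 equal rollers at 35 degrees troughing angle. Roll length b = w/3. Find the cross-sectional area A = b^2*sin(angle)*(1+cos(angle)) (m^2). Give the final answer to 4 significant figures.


b = 1.4650/3 = 0.488333 m
A = 0.488333^2 * sin(35 deg) * (1 + cos(35 deg))
A = 0.2488 m^2


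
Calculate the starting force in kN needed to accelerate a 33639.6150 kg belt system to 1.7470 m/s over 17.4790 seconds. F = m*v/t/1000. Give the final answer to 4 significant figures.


F = 33639.6150 * 1.7470 / 17.4790 / 1000
F = 3.362 kN


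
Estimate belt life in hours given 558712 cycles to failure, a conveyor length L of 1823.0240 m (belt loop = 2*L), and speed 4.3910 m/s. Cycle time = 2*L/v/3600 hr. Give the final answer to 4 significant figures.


cycle_time = 2 * 1823.0240 / 4.3910 / 3600 = 0.230652 hr
life = 558712 * 0.230652 = 128900 hours


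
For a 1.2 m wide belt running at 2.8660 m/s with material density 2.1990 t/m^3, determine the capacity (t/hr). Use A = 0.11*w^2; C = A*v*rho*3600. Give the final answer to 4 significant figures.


A = 0.11 * 1.2^2 = 0.1584 m^2
C = 0.1584 * 2.8660 * 2.1990 * 3600
C = 3594 t/hr


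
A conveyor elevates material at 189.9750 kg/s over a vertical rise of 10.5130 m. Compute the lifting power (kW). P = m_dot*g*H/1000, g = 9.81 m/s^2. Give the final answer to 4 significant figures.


P = 189.9750 * 9.81 * 10.5130 / 1000
P = 19.59 kW


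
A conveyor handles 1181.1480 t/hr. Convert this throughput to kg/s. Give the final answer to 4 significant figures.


m_dot = 1181.1480 * 1000 / 3600
m_dot = 328.1 kg/s


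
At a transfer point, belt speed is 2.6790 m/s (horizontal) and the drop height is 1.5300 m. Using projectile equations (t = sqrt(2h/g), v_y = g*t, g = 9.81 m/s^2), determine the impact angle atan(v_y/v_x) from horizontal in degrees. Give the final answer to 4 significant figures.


t = sqrt(2*1.5300/9.81) = 0.558504 s
v_y = 9.81 * 0.558504 = 5.47892 m/s
angle = atan(5.47892 / 2.6790) = 63.94 deg


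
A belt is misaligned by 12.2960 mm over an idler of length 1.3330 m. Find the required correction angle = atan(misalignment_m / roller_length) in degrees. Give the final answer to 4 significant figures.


misalign_m = 12.2960 / 1000 = 0.012296 m
angle = atan(0.012296 / 1.3330)
angle = 0.5285 deg


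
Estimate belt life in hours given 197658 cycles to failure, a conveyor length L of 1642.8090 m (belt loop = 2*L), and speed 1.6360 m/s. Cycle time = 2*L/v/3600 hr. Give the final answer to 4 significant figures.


cycle_time = 2 * 1642.8090 / 1.6360 / 3600 = 0.557868 hr
life = 197658 * 0.557868 = 110300 hours


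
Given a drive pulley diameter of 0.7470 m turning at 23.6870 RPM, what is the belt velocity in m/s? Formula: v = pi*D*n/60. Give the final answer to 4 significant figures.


v = pi * 0.7470 * 23.6870 / 60
v = 0.9265 m/s


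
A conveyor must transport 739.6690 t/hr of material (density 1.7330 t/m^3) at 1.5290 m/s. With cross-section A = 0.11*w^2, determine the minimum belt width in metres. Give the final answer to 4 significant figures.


A_req = 739.6690 / (1.5290 * 1.7330 * 3600) = 0.0775405 m^2
w = sqrt(0.0775405 / 0.11)
w = 0.8396 m


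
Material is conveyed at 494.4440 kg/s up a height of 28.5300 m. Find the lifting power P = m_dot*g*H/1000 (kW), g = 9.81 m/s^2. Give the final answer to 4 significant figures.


P = 494.4440 * 9.81 * 28.5300 / 1000
P = 138.4 kW


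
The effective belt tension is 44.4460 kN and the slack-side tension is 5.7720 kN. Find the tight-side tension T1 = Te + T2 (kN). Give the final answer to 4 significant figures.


T1 = Te + T2 = 44.4460 + 5.7720
T1 = 50.22 kN


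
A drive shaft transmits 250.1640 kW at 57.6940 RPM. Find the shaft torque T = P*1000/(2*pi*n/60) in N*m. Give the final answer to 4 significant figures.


omega = 2*pi*57.6940/60 = 6.0417 rad/s
T = 250.1640*1000 / 6.0417
T = 41410 N*m


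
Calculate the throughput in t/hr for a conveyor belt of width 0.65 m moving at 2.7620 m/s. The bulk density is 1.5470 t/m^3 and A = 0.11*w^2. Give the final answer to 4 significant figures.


A = 0.11 * 0.65^2 = 0.046475 m^2
C = 0.046475 * 2.7620 * 1.5470 * 3600
C = 714.9 t/hr


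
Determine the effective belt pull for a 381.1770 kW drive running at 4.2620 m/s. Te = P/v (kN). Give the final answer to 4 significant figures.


Te = P / v = 381.1770 / 4.2620
Te = 89.44 kN


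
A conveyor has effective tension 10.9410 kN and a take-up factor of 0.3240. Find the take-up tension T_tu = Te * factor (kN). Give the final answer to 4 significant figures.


T_tu = 10.9410 * 0.3240
T_tu = 3.545 kN


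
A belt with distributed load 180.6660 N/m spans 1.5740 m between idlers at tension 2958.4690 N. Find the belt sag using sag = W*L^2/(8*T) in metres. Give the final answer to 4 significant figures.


sag = 180.6660 * 1.5740^2 / (8 * 2958.4690)
sag = 0.01891 m


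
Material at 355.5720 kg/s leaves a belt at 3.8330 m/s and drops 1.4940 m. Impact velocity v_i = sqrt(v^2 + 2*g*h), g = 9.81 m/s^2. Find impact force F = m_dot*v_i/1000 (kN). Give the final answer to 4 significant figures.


v_i = sqrt(3.8330^2 + 2*9.81*1.4940) = 6.63356 m/s
F = 355.5720 * 6.63356 / 1000
F = 2.359 kN


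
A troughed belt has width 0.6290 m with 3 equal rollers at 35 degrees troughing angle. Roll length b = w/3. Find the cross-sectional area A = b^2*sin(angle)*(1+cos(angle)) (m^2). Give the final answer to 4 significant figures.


b = 0.6290/3 = 0.209667 m
A = 0.209667^2 * sin(35 deg) * (1 + cos(35 deg))
A = 0.04587 m^2


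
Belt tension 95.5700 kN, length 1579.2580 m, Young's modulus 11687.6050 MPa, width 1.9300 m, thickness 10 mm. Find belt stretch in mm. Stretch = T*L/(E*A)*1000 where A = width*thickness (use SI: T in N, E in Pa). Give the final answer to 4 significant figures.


A = 1.9300 * 0.01 = 0.01930 m^2
Stretch = 95.5700*1000 * 1579.2580 / (11687.6050e6 * 0.01930) * 1000
Stretch = 669.1 mm


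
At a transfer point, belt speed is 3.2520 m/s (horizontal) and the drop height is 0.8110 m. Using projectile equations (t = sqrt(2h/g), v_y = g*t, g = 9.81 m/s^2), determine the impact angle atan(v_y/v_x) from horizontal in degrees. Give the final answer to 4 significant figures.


t = sqrt(2*0.8110/9.81) = 0.406622 s
v_y = 9.81 * 0.406622 = 3.98896 m/s
angle = atan(3.98896 / 3.2520) = 50.81 deg


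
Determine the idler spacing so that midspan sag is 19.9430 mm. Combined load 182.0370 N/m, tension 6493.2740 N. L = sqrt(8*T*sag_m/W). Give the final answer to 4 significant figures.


sag = 19.9430/1000 = 0.019943 m
L = sqrt(8 * 6493.2740 * 0.019943 / 182.0370)
L = 2.386 m


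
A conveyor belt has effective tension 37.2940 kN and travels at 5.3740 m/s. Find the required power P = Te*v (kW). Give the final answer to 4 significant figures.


P = Te * v = 37.2940 * 5.3740
P = 200.4 kW


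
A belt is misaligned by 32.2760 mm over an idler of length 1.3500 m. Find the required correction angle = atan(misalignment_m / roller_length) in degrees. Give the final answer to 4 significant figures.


misalign_m = 32.2760 / 1000 = 0.032276 m
angle = atan(0.032276 / 1.3500)
angle = 1.370 deg


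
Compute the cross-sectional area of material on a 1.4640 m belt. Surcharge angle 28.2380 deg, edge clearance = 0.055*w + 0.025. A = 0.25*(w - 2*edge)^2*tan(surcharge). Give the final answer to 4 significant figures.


edge = 0.055*1.4640 + 0.025 = 0.10552 m
ew = 1.4640 - 2*0.10552 = 1.25296 m
A = 0.25 * 1.25296^2 * tan(28.2380 deg)
A = 0.2108 m^2


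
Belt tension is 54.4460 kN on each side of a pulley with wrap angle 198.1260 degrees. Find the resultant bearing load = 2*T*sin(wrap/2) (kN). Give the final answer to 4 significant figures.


F = 2 * 54.4460 * sin(198.1260/2 deg)
F = 107.5 kN


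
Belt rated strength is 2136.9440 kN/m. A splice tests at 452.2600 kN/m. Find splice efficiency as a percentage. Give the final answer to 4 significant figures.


Eff = 452.2600 / 2136.9440 * 100
Eff = 21.16 %


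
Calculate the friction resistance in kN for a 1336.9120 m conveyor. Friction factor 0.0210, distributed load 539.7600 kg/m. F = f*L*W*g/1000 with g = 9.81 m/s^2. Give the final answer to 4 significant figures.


F = 0.0210 * 1336.9120 * 539.7600 * 9.81 / 1000
F = 148.7 kN


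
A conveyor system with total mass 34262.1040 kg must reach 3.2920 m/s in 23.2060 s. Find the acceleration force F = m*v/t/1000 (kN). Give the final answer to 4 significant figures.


F = 34262.1040 * 3.2920 / 23.2060 / 1000
F = 4.860 kN


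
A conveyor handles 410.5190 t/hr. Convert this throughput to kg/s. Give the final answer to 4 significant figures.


m_dot = 410.5190 * 1000 / 3600
m_dot = 114.0 kg/s


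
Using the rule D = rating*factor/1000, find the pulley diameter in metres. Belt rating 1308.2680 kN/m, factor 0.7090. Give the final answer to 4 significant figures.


D = 1308.2680 * 0.7090 / 1000
D = 0.9276 m


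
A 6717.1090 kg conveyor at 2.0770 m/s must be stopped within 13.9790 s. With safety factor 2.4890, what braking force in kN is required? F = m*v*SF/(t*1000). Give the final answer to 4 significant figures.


F = 6717.1090 * 2.0770 / 13.9790 * 2.4890 / 1000
F = 2.484 kN


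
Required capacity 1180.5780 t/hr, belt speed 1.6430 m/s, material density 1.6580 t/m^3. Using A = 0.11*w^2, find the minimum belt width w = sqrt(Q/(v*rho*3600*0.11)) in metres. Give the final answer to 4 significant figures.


A_req = 1180.5780 / (1.6430 * 1.6580 * 3600) = 0.120384 m^2
w = sqrt(0.120384 / 0.11)
w = 1.046 m


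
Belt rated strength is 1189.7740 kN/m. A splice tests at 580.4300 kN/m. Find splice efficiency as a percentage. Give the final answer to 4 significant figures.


Eff = 580.4300 / 1189.7740 * 100
Eff = 48.78 %


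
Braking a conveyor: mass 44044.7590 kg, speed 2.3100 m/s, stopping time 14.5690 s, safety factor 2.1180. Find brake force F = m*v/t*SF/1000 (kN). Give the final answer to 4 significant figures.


F = 44044.7590 * 2.3100 / 14.5690 * 2.1180 / 1000
F = 14.79 kN


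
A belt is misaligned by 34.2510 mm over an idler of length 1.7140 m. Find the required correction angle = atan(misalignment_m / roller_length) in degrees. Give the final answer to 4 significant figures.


misalign_m = 34.2510 / 1000 = 0.034251 m
angle = atan(0.034251 / 1.7140)
angle = 1.145 deg


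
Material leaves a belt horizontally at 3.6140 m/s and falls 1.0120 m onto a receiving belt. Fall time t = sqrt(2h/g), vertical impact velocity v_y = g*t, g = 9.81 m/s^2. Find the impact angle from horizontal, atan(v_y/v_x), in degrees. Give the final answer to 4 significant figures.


t = sqrt(2*1.0120/9.81) = 0.454225 s
v_y = 9.81 * 0.454225 = 4.45595 m/s
angle = atan(4.45595 / 3.6140) = 50.96 deg


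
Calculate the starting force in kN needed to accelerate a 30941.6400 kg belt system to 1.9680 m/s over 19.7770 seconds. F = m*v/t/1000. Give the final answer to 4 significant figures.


F = 30941.6400 * 1.9680 / 19.7770 / 1000
F = 3.079 kN


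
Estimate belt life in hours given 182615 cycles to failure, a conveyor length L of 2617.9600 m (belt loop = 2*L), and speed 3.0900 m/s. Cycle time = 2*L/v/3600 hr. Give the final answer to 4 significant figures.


cycle_time = 2 * 2617.9600 / 3.0900 / 3600 = 0.470687 hr
life = 182615 * 0.470687 = 85950 hours


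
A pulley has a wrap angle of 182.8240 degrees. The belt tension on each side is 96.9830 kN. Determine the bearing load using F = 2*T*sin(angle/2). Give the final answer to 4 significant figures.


F = 2 * 96.9830 * sin(182.8240/2 deg)
F = 193.9 kN


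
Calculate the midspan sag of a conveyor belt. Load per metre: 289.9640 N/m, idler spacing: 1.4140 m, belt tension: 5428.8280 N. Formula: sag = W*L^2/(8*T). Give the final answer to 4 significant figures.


sag = 289.9640 * 1.4140^2 / (8 * 5428.8280)
sag = 0.01335 m


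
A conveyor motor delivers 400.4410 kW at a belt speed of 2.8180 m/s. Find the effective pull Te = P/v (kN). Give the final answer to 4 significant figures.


Te = P / v = 400.4410 / 2.8180
Te = 142.1 kN


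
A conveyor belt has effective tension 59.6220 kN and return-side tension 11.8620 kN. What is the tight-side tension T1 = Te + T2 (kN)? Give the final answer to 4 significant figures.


T1 = Te + T2 = 59.6220 + 11.8620
T1 = 71.48 kN


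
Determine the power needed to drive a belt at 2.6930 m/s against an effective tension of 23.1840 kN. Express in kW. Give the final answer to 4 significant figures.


P = Te * v = 23.1840 * 2.6930
P = 62.43 kW


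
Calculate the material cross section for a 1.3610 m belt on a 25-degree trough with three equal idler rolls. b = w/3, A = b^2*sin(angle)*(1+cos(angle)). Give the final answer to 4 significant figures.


b = 1.3610/3 = 0.453667 m
A = 0.453667^2 * sin(25 deg) * (1 + cos(25 deg))
A = 0.1658 m^2
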